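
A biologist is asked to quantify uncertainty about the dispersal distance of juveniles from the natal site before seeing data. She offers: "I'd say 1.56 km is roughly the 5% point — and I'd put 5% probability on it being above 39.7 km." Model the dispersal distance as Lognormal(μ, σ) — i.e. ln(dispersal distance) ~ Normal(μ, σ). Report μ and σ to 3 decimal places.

μ ≈ 2.063, σ ≈ 0.984

If T ~ Lognormal(μ,σ) then ln T ~ Normal(μ,σ), so the p-quantile of ln T is μ + z_p·σ.
ln(1.56) = 0.4447 and ln(39.7) = 3.681; z_{0.05} = -1.645, z_{0.95} = 1.645.
σ = (3.681 − 0.4447)/(1.645 − (-1.645)) = 0.984.
μ = 0.4447 − (-1.645)·0.984 = 2.063.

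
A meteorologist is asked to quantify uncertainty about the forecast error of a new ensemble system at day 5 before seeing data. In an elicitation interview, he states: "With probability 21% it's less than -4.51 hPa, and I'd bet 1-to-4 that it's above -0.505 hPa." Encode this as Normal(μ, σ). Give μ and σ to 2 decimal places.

For Normal(μ,σ), the p-quantile is μ + z_p·σ. Here z_{0.21} = -0.8064, z_{0.8} = 0.8416.
So -4.51 = μ − 0.8064σ and -0.505 = μ + 0.8416σ.
Subtracting: σ = (-0.505 − -4.51)/(0.8416 − (-0.8064)) = 2.43.
Then μ = -4.51 − (-0.8064)·2.43 = -2.55.

μ = -2.55, σ = 2.43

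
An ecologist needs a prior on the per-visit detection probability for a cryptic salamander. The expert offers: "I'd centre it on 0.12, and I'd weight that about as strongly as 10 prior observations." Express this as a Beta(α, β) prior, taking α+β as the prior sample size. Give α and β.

α = 1.2, β = 8.8

Under the effective-sample-size interpretation, Beta(α, β) has prior mean α/(α+β) and prior sample size α+β.
So α+β = 10 and α/(α+β) = 0.12, giving α = 0.12·10 = 1.2 and β = 10 − 1.2 = 8.8.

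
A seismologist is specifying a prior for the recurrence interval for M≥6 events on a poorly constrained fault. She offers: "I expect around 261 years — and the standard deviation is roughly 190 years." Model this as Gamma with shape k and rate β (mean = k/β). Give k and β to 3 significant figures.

For Gamma(k, rate β): mean = k/β, variance = k/β², so CV = 1/√k.
CV = SD/mean = 190/261 = 0.728, hence k = 1/CV² = 1.89.
Then β = k/mean = 1.89/261 = 0.00723.

k ≈ 1.89, β ≈ 0.00723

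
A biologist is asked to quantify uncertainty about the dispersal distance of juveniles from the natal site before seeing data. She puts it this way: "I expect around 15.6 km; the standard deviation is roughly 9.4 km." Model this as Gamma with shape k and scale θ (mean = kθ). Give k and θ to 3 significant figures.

k ≈ 2.75, θ ≈ 5.66

For Gamma(k, scale θ): mean = kθ, variance = kθ², so CV = 1/√k.
CV = SD/mean = 9.4/15.6 = 0.6026, hence k = 1/CV² = 2.75.
Then θ = mean/k = 15.6/2.75 = 5.66.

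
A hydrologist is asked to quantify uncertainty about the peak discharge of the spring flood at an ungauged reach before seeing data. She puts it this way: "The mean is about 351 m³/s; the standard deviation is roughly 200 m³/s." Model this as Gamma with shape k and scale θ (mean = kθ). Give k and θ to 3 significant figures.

For Gamma(k, scale θ): mean = kθ, variance = kθ², so CV = 1/√k.
CV = SD/mean = 200/351 = 0.5698, hence k = 1/CV² = 3.08.
Then θ = mean/k = 351/3.08 = 114.

k ≈ 3.08, θ ≈ 114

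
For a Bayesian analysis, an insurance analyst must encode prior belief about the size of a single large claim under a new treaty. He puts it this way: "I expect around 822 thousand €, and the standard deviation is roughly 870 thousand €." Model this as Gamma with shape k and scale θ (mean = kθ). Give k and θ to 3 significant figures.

k ≈ 0.893, θ ≈ 921

For Gamma(k, scale θ): mean = kθ, variance = kθ², so CV = 1/√k.
CV = SD/mean = 870/822 = 1.058, hence k = 1/CV² = 0.893.
Then θ = mean/k = 822/0.893 = 921.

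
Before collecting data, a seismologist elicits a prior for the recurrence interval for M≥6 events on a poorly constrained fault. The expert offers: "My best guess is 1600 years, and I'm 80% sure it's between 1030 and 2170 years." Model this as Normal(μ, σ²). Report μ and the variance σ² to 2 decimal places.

μ = 1600.00, σ² = 197823.34

A symmetric 80% interval runs μ ± z·σ with z = 1.282.
Half-width = 570, so σ = 570/1.282 = 444.773 and σ² = 197823.34.
μ is the stated best guess, 1600.00.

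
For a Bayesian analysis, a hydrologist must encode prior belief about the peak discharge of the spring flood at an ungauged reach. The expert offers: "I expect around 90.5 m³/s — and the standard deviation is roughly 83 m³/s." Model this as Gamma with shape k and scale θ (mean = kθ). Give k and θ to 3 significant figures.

k ≈ 1.19, θ ≈ 76.1

For Gamma(k, scale θ): mean = kθ, variance = kθ², so CV = 1/√k.
CV = SD/mean = 83/90.5 = 0.9171, hence k = 1/CV² = 1.19.
Then θ = mean/k = 90.5/1.19 = 76.1.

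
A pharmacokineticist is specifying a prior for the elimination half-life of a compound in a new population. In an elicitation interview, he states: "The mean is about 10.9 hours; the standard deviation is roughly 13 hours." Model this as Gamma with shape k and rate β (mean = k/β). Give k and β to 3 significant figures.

k ≈ 0.703, β ≈ 0.0645

For Gamma(k, rate β): mean = k/β, variance = k/β², so CV = 1/√k.
CV = SD/mean = 13/10.9 = 1.193, hence k = 1/CV² = 0.703.
Then β = k/mean = 0.703/10.9 = 0.0645.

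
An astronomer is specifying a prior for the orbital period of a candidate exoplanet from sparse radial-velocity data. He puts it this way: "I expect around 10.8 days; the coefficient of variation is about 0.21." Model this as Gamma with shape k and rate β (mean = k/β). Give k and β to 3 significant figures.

For Gamma(k, rate β): mean = k/β, variance = k/β², so CV = 1/√k.
CV = 0.21, hence k = 1/CV² = 22.7.
Then β = k/mean = 22.7/10.8 = 2.1.

k ≈ 22.7, β ≈ 2.1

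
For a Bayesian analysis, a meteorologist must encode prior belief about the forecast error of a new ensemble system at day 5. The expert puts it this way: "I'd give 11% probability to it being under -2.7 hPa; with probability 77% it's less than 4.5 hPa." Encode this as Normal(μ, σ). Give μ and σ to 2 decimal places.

μ = 1.79, σ = 3.66

The p-quantile of Normal(μ,σ) is μ + z_p·σ, with z_{0.11} = -1.227 and z_{0.77} = 0.7388.
Eliminate σ: μ = (z₂·x₁ − z₁·x₂)/(z₂ − z₁) = (0.7388·-2.7 − (-1.227)·4.5)/1.965 = 1.79.
Then σ = (x₂ − x₁)/(z₂ − z₁) = (4.5 − -2.7)/1.965 = 3.66.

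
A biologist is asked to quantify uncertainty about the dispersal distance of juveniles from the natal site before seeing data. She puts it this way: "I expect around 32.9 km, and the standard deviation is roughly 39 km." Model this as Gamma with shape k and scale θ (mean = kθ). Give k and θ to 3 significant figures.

k ≈ 0.712, θ ≈ 46.2

For Gamma(k, scale θ): mean = kθ, variance = kθ², so CV = 1/√k.
CV = SD/mean = 39/32.9 = 1.185, hence k = 1/CV² = 0.712.
Then θ = mean/k = 32.9/0.712 = 46.2.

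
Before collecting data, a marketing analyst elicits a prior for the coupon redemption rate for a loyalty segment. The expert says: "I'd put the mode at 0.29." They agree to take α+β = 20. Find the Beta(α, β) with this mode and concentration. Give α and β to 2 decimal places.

α = 6.22, β = 13.78

For α,β > 1 the Beta mode is (α−1)/(α+β−2). With α+β = 20, the mode is (α−1)/18.
Set (α−1)/18 = 0.29 → α = 1 + 0.29·18 = 6.22.
β = 20 − α = 13.78.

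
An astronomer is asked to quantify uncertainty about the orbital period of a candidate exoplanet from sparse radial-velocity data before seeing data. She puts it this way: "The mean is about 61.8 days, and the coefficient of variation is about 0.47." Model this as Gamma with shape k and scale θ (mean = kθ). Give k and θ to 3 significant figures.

k ≈ 4.53, θ ≈ 13.7

For Gamma(k, scale θ): mean = kθ, variance = kθ², so CV = 1/√k.
CV = 0.47, hence k = 1/CV² = 4.53.
Then θ = mean/k = 61.8/4.53 = 13.7.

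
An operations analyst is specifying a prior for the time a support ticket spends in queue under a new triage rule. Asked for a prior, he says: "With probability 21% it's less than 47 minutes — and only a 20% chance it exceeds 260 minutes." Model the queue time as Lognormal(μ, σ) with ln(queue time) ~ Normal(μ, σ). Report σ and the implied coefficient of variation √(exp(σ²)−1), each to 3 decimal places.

σ ≈ 1.038, CV ≈ 1.392

If T ~ Lognormal(μ,σ) then ln T ~ Normal(μ,σ), so the p-quantile of ln T is μ + z_p·σ.
ln(47) = 3.85 and ln(260) = 5.561; z_{0.21} = -0.8064, z_{0.8} = 0.8416.
σ = (5.561 − 3.85)/(0.8416 − (-0.8064)) = 1.038.
μ = 3.85 − (-0.8064)·1.038 = 4.687.
CV = √(exp(σ²)−1) = √(exp(1.0773)−1) = 1.392.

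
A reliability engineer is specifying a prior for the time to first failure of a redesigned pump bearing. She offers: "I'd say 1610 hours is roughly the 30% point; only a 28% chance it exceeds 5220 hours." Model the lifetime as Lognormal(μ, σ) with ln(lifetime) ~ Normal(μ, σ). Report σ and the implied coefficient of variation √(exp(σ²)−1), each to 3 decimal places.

σ ≈ 1.062, CV ≈ 1.446

If T ~ Lognormal(μ,σ) then ln T ~ Normal(μ,σ), so the p-quantile of ln T is μ + z_p·σ.
ln(1610) = 7.384 and ln(5220) = 8.56; z_{0.3} = -0.5244, z_{0.72} = 0.5828.
σ = (8.56 − 7.384)/(0.5828 − (-0.5244)) = 1.062.
μ = 7.384 − (-0.5244)·1.062 = 7.941.
CV = √(exp(σ²)−1) = √(exp(1.1286)−1) = 1.446.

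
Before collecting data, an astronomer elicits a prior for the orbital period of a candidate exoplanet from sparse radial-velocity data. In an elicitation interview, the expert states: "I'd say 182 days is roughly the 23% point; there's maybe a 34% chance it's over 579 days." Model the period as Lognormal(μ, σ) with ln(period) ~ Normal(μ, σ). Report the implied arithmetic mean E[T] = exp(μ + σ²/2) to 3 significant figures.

If T ~ Lognormal(μ,σ) then ln T ~ Normal(μ,σ), so the p-quantile of ln T is μ + z_p·σ.
ln(182) = 5.204 and ln(579) = 6.361; z_{0.23} = -0.7388, z_{0.66} = 0.4125.
σ = (6.361 − 5.204)/(0.4125 − (-0.7388)) = 1.005.
μ = 5.204 − (-0.7388)·1.005 = 5.947.
E[T] = exp(μ + σ²/2) = exp(5.947 + 0.5052) = 634 days.

E[T] ≈ 634 days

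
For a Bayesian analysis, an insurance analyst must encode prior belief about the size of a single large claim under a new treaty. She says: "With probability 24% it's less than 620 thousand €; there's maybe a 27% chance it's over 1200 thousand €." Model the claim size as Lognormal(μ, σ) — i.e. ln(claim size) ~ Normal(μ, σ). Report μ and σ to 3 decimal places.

μ ≈ 6.783, σ ≈ 0.501

If T ~ Lognormal(μ,σ) then ln T ~ Normal(μ,σ), so the p-quantile of ln T is μ + z_p·σ.
ln(620) = 6.43 and ln(1200) = 7.09; z_{0.24} = -0.7063, z_{0.73} = 0.6128.
σ = (7.09 − 6.43)/(0.6128 − (-0.7063)) = 0.501.
μ = 6.43 − (-0.7063)·0.501 = 6.783.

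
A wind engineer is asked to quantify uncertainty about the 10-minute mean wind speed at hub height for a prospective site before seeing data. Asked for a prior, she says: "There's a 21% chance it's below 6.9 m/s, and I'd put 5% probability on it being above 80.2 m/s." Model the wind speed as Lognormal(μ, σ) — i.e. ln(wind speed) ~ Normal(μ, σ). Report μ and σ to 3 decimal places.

If T ~ Lognormal(μ,σ) then ln T ~ Normal(μ,σ), so the p-quantile of ln T is μ + z_p·σ.
ln(6.9) = 1.932 and ln(80.2) = 4.385; z_{0.21} = -0.8064, z_{0.95} = 1.645.
σ = (4.385 − 1.932)/(1.645 − (-0.8064)) = 1.001.
μ = 1.932 − (-0.8064)·1.001 = 2.739.

μ ≈ 2.739, σ ≈ 1.001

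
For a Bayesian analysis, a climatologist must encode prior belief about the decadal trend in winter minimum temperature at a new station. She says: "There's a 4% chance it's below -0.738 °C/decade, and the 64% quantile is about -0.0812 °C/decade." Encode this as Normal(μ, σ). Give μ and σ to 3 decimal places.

μ = -0.193, σ = 0.311

For Normal(μ,σ), the p-quantile is μ + z_p·σ. Here z_{0.04} = -1.751, z_{0.64} = 0.3585.
So -0.738 = μ − 1.751σ and -0.0812 = μ + 0.3585σ.
Subtracting: σ = (-0.0812 − -0.738)/(0.3585 − (-1.751)) = 0.311.
Then μ = -0.738 − (-1.751)·0.311 = -0.193.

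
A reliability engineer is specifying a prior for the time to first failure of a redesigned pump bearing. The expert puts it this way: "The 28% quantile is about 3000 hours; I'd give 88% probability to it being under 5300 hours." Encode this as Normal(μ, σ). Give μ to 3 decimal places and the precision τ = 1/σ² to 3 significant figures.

For Normal(μ,σ), the p-quantile is μ + z_p·σ. Here z_{0.28} = -0.5828, z_{0.88} = 1.175.
So 3000 = μ − 0.5828σ and 5300 = μ + 1.175σ.
Subtracting: σ = (5300 − 3000)/(1.175 − (-0.5828)) = 1308.433.
Then μ = 3000 − (-0.5828)·1308.433 = 3762.609.
Precision τ = 1/σ² = 1/1308² = 5.84e-07.

μ = 3762.609, τ = 5.84e-07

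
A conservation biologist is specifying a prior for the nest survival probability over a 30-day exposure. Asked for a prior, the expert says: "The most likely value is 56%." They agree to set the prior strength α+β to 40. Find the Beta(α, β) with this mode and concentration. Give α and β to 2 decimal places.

For α,β > 1 the Beta mode is (α−1)/(α+β−2). With α+β = 40, the mode is (α−1)/38.
Set (α−1)/38 = 0.56 → α = 1 + 0.56·38 = 22.28.
β = 40 − α = 17.72.

α = 22.28, β = 17.72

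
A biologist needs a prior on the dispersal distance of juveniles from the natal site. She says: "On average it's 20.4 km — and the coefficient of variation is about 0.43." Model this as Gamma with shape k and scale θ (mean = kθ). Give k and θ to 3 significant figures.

k ≈ 5.41, θ ≈ 3.77

For Gamma(k, scale θ): mean = kθ, variance = kθ², so CV = 1/√k.
CV = 0.43, hence k = 1/CV² = 5.41.
Then θ = mean/k = 20.4/5.41 = 3.77.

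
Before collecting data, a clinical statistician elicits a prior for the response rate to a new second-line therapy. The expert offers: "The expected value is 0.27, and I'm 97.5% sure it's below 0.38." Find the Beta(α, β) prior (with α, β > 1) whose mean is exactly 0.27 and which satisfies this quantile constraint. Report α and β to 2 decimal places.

With mean 0.27 fixed, write α = 0.27s, β = 0.73s where s = α+β.
Need P(θ < 0.38) = 0.975 under Beta(0.27s, 0.73s). Normal approximation: (q−m)/√(m(1−m)/s) ≈ z_{0.975} = 1.96, so s ≈ 0.27·0.73·(1.96)²/(0.38−0.27)² = 62.6.
At s = 62.6: P(θ<0.38) ≈ 0.969. Adjusting to match 0.975 gives s ≈ 68.82.
So α = 0.27·68.82 ≈ 18.58, β = 0.73·68.82 ≈ 50.24.

α ≈ 18.58, β ≈ 50.24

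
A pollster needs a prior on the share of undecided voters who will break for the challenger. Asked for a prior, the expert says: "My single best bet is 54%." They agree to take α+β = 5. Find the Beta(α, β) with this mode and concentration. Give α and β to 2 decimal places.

For α,β > 1 the Beta mode is (α−1)/(α+β−2). With α+β = 5, the mode is (α−1)/3.
Set (α−1)/3 = 0.54 → α = 1 + 0.54·3 = 2.62.
β = 5 − α = 2.38.

α = 2.62, β = 2.38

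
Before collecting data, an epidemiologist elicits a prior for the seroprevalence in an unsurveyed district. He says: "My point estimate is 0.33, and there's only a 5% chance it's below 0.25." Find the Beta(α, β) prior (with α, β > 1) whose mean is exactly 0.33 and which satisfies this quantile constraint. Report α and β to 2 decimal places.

α ≈ 28.87, β ≈ 58.62

With mean 0.33 fixed, write α = 0.33s, β = 0.67s where s = α+β.
Need P(θ < 0.25) = 0.05 under Beta(0.33s, 0.67s). Normal approximation: (q−m)/√(m(1−m)/s) ≈ z_{0.05} = -1.64, so s ≈ 0.33·0.67·(-1.64)²/(0.25−0.33)² = 93.5.
At s = 93.5: P(θ<0.25) ≈ 0.044. Adjusting to match 0.05 gives s ≈ 87.50.
So α = 0.33·87.50 ≈ 28.87, β = 0.67·87.50 ≈ 58.62.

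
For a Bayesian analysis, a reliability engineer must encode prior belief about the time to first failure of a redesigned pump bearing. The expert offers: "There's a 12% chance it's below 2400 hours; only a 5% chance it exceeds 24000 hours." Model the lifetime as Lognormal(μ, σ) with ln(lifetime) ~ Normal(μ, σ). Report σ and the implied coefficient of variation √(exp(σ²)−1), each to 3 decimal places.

σ ≈ 0.817, CV ≈ 0.974

If T ~ Lognormal(μ,σ) then ln T ~ Normal(μ,σ), so the p-quantile of ln T is μ + z_p·σ.
ln(2400) = 7.783 and ln(24000) = 10.09; z_{0.12} = -1.175, z_{0.95} = 1.645.
σ = (10.09 − 7.783)/(1.645 − (-1.175)) = 0.817.
μ = 7.783 − (-1.175)·0.817 = 8.743.
CV = √(exp(σ²)−1) = √(exp(0.6668)−1) = 0.974.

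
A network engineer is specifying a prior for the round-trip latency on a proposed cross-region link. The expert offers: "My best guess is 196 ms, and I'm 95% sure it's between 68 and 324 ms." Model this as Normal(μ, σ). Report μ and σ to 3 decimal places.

A symmetric 95% interval runs μ ± z·σ with z = 1.96.
Half-width = 128, so σ = 128/1.96 = 65.307.
μ is the stated best guess, 196.000.

μ = 196.000, σ = 65.307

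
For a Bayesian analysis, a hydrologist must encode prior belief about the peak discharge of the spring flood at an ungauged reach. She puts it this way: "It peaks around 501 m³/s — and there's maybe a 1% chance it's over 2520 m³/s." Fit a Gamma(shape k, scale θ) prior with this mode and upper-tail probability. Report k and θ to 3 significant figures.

Gamma(k,θ) with k>1 has mode (k−1)θ, so θ = 501/(k−1).
Need P(X < 2520) = 0.99 with θ tied to k this way. Start at k = 2, θ = 501: P(X<2520) ≈ 0.961.
Too low — raise k to concentrate. Iterating converges to k ≈ 2.5.
Then θ = 501/(2.5−1) ≈ 334.

k ≈ 2.5, θ ≈ 334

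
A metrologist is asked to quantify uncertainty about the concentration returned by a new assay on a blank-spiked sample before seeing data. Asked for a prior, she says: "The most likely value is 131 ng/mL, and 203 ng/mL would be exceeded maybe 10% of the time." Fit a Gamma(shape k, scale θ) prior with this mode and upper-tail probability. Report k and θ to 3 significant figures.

Gamma(k,θ) with k>1 has mode (k−1)θ, so θ = 131/(k−1).
Need P(X < 203) = 0.9 with θ tied to k this way. Start at k = 2, θ = 131: P(X<203) ≈ 0.459.
Too low — raise k to concentrate. Iterating converges to k ≈ 10.7.
Then θ = 131/(10.7−1) ≈ 13.4.

k ≈ 10.7, θ ≈ 13.4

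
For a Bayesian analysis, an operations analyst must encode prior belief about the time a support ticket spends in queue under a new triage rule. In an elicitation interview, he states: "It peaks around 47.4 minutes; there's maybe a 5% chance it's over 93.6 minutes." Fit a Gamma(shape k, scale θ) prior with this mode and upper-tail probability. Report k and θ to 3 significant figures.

Gamma(k,θ) with k>1 has mode (k−1)θ, so θ = 47.4/(k−1).
Need P(X < 93.6) = 0.95 with θ tied to k this way. Start at k = 2, θ = 47.4: P(X<93.6) ≈ 0.587.
Too low — raise k to concentrate. Iterating converges to k ≈ 6.99.
Then θ = 47.4/(6.99−1) ≈ 7.91.

k ≈ 6.99, θ ≈ 7.91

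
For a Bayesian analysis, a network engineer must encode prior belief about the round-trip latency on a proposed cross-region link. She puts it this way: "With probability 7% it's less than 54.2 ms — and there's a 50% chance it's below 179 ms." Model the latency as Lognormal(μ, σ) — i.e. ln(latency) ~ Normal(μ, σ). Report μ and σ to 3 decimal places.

μ ≈ 5.187, σ ≈ 0.810

If T ~ Lognormal(μ,σ) then ln T ~ Normal(μ,σ), so the p-quantile of ln T is μ + z_p·σ.
ln(54.2) = 3.993 and ln(179) = 5.187; z_{0.07} = -1.476, z_{0.5} = 0.
σ = (5.187 − 3.993)/(0 − (-1.476)) = 0.810.
μ = 3.993 − (-1.476)·0.810 = 5.187.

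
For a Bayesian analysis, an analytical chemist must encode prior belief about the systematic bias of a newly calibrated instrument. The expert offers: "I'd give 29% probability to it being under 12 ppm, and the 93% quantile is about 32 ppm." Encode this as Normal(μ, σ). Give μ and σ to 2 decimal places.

For Normal(μ,σ), the p-quantile is μ + z_p·σ. Here z_{0.29} = -0.5534, z_{0.93} = 1.476.
So 12 = μ − 0.5534σ and 32 = μ + 1.476σ.
Subtracting: σ = (32 − 12)/(1.476 − (-0.5534)) = 9.86.
Then μ = 12 − (-0.5534)·9.86 = 17.45.

μ = 17.45, σ = 9.86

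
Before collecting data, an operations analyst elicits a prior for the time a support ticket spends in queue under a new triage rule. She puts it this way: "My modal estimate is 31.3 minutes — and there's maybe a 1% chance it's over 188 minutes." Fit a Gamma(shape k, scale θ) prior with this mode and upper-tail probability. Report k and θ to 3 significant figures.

Gamma(k,θ) with k>1 has mode (k−1)θ, so θ = 31.3/(k−1).
Need P(X < 188) = 0.99 with θ tied to k this way. Start at k = 2, θ = 31.3: P(X<188) ≈ 0.983.
Too low — raise k to concentrate. Iterating converges to k ≈ 2.15.
Then θ = 31.3/(2.15−1) ≈ 27.2.

k ≈ 2.15, θ ≈ 27.2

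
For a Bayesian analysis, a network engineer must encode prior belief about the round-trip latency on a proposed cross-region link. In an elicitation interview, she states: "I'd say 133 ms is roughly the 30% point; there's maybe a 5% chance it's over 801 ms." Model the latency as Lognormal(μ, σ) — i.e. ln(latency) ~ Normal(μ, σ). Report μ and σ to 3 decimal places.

If T ~ Lognormal(μ,σ) then ln T ~ Normal(μ,σ), so the p-quantile of ln T is μ + z_p·σ.
ln(133) = 4.89 and ln(801) = 6.686; z_{0.3} = -0.5244, z_{0.95} = 1.645.
σ = (6.686 − 4.89)/(1.645 − (-0.5244)) = 0.828.
μ = 4.89 − (-0.5244)·0.828 = 5.324.

μ ≈ 5.324, σ ≈ 0.828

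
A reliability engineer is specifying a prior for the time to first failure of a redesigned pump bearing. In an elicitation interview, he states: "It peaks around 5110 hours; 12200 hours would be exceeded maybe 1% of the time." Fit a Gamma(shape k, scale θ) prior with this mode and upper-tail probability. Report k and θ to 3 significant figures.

Gamma(k,θ) with k>1 has mode (k−1)θ, so θ = 5110/(k−1).
Need P(X < 12200) = 0.99 with θ tied to k this way. Start at k = 2, θ = 5110: P(X<12200) ≈ 0.689.
Too low — raise k to concentrate. Iterating converges to k ≈ 7.26.
Then θ = 5110/(7.26−1) ≈ 816.

k ≈ 7.26, θ ≈ 816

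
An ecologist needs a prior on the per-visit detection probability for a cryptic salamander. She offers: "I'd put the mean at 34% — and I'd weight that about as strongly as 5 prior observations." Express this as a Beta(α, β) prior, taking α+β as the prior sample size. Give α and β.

α = 1.7, β = 3.3

Under the effective-sample-size interpretation, Beta(α, β) has prior mean α/(α+β) and prior sample size α+β.
So α+β = 5 and α/(α+β) = 0.34, giving α = 0.34·5 = 1.7 and β = 5 − 1.7 = 3.3.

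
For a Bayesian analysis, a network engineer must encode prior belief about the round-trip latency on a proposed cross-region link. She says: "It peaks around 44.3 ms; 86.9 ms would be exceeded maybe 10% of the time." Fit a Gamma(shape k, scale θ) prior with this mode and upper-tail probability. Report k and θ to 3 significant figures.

Gamma(k,θ) with k>1 has mode (k−1)θ, so θ = 44.3/(k−1).
Need P(X < 86.9) = 0.9 with θ tied to k this way. Start at k = 2, θ = 44.3: P(X<86.9) ≈ 0.584.
Too low — raise k to concentrate. Iterating converges to k ≈ 5.22.
Then θ = 44.3/(5.22−1) ≈ 10.5.

k ≈ 5.22, θ ≈ 10.5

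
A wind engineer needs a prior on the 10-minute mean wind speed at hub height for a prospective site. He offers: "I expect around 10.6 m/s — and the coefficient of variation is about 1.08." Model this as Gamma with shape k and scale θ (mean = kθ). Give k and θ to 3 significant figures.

For Gamma(k, scale θ): mean = kθ, variance = kθ², so CV = 1/√k.
CV = 1.08, hence k = 1/CV² = 0.857.
Then θ = mean/k = 10.6/0.857 = 12.4.

k ≈ 0.857, θ ≈ 12.4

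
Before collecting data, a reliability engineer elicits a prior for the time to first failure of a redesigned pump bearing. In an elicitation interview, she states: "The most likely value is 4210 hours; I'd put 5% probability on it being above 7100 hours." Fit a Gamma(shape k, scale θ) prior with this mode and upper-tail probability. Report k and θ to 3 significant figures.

Gamma(k,θ) with k>1 has mode (k−1)θ, so θ = 4210/(k−1).
Need P(X < 7100) = 0.95 with θ tied to k this way. Start at k = 2, θ = 4210: P(X<7100) ≈ 0.503.
Too low — raise k to concentrate. Iterating converges to k ≈ 11.2.
Then θ = 4210/(11.2−1) ≈ 412.

k ≈ 11.2, θ ≈ 412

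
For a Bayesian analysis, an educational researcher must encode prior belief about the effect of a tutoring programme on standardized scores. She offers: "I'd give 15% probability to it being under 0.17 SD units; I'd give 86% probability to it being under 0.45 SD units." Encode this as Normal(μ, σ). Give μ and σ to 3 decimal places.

For Normal(μ,σ), the p-quantile is μ + z_p·σ. Here z_{0.15} = -1.036, z_{0.86} = 1.08.
So 0.17 = μ − 1.036σ and 0.45 = μ + 1.08σ.
Subtracting: σ = (0.45 − 0.17)/(1.08 − (-1.036)) = 0.132.
Then μ = 0.17 − (-1.036)·0.132 = 0.307.

μ = 0.307, σ = 0.132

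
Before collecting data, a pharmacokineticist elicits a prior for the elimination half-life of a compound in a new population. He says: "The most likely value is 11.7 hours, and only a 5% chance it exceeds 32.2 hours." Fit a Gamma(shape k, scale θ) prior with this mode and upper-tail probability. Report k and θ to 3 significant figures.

k ≈ 3.62, θ ≈ 4.47

Gamma(k,θ) with k>1 has mode (k−1)θ, so θ = 11.7/(k−1).
Need P(X < 32.2) = 0.95 with θ tied to k this way. Start at k = 2, θ = 11.7: P(X<32.2) ≈ 0.761.
Too low — raise k to concentrate. Iterating converges to k ≈ 3.62.
Then θ = 11.7/(3.62−1) ≈ 4.47.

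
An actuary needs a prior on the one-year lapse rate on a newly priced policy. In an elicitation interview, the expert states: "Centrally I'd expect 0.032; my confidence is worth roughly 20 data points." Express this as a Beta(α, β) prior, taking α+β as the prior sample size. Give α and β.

α = 0.64, β = 19.36

Under the effective-sample-size interpretation, Beta(α, β) has prior mean α/(α+β) and prior sample size α+β.
So α+β = 20 and α/(α+β) = 0.032, giving α = 0.032·20 = 0.64 and β = 20 − 0.64 = 19.36.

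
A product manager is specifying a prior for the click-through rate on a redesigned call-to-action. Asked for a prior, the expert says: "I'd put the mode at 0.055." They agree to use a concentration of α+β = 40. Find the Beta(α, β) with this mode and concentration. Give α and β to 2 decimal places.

For α,β > 1 the Beta mode is (α−1)/(α+β−2). With α+β = 40, the mode is (α−1)/38.
Set (α−1)/38 = 0.055 → α = 1 + 0.055·38 = 3.09.
β = 40 − α = 36.91.

α = 3.09, β = 36.91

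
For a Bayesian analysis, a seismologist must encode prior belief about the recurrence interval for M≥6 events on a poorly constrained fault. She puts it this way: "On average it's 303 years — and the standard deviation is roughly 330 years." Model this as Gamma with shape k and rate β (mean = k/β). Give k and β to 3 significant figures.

k ≈ 0.843, β ≈ 0.00278

For Gamma(k, rate β): mean = k/β, variance = k/β², so CV = 1/√k.
CV = SD/mean = 330/303 = 1.089, hence k = 1/CV² = 0.843.
Then β = k/mean = 0.843/303 = 0.00278.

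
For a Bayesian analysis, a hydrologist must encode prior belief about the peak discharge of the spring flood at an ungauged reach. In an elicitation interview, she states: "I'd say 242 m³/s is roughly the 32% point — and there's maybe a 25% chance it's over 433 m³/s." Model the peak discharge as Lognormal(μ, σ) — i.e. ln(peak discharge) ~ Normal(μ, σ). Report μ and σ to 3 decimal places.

μ ≈ 5.727, σ ≈ 0.509

If T ~ Lognormal(μ,σ) then ln T ~ Normal(μ,σ), so the p-quantile of ln T is μ + z_p·σ.
ln(242) = 5.489 and ln(433) = 6.071; z_{0.32} = -0.4677, z_{0.75} = 0.6745.
σ = (6.071 − 5.489)/(0.6745 − (-0.4677)) = 0.509.
μ = 5.489 − (-0.4677)·0.509 = 5.727.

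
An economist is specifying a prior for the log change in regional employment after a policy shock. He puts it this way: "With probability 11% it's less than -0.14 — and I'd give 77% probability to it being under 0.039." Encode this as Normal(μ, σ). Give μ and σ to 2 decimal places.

For Normal(μ,σ), the p-quantile is μ + z_p·σ. Here z_{0.11} = -1.227, z_{0.77} = 0.7388.
So -0.14 = μ − 1.227σ and 0.039 = μ + 0.7388σ.
Subtracting: σ = (0.039 − -0.14)/(0.7388 − (-1.227)) = 0.09.
Then μ = -0.14 − (-1.227)·0.09 = -0.03.

μ = -0.03, σ = 0.09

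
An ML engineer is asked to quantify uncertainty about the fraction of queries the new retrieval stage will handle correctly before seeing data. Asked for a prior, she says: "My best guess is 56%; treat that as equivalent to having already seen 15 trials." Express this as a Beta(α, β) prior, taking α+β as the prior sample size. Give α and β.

Under the effective-sample-size interpretation, Beta(α, β) has prior mean α/(α+β) and prior sample size α+β.
So α+β = 15 and α/(α+β) = 0.56, giving α = 0.56·15 = 8.4 and β = 15 − 8.4 = 6.6.

α = 8.4, β = 6.6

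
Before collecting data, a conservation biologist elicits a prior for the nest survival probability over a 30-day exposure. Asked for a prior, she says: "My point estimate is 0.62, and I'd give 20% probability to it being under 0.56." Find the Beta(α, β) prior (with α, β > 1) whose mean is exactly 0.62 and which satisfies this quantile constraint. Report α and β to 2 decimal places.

With mean 0.62 fixed, write α = 0.62s, β = 0.38s where s = α+β.
Need P(θ < 0.56) = 0.2 under Beta(0.62s, 0.38s). Normal approximation: (q−m)/√(m(1−m)/s) ≈ z_{0.2} = -0.842, so s ≈ 0.62·0.38·(-0.842)²/(0.56−0.62)² = 46.4.
At s = 46.4: P(θ<0.56) ≈ 0.198. Adjusting to match 0.2 gives s ≈ 45.65.
So α = 0.62·45.65 ≈ 28.31, β = 0.38·45.65 ≈ 17.35.

α ≈ 28.31, β ≈ 17.35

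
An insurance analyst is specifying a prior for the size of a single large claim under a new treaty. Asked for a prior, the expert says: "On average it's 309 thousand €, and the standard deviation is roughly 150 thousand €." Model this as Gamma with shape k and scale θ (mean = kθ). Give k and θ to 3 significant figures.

k ≈ 4.24, θ ≈ 72.8

For Gamma(k, scale θ): mean = kθ, variance = kθ², so CV = 1/√k.
CV = SD/mean = 150/309 = 0.4854, hence k = 1/CV² = 4.24.
Then θ = mean/k = 309/4.24 = 72.8.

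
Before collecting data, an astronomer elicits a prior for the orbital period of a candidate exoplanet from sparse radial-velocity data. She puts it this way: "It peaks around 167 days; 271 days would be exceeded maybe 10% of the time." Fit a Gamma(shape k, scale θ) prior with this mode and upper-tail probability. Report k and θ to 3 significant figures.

k ≈ 9.03, θ ≈ 20.8

Gamma(k,θ) with k>1 has mode (k−1)θ, so θ = 167/(k−1).
Need P(X < 271) = 0.9 with θ tied to k this way. Start at k = 2, θ = 167: P(X<271) ≈ 0.482.
Too low — raise k to concentrate. Iterating converges to k ≈ 9.03.
Then θ = 167/(9.03−1) ≈ 20.8.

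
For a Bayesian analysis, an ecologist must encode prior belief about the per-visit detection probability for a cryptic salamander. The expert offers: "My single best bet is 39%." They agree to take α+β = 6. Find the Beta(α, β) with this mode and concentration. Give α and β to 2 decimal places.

α = 2.56, β = 3.44

For α,β > 1 the Beta mode is (α−1)/(α+β−2). With α+β = 6, the mode is (α−1)/4.
Set (α−1)/4 = 0.39 → α = 1 + 0.39·4 = 2.56.
β = 6 − α = 3.44.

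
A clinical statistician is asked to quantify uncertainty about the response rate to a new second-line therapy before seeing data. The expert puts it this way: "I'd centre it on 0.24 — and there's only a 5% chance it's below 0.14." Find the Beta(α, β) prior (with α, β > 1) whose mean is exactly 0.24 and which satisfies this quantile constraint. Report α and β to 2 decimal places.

With mean 0.24 fixed, write α = 0.24s, β = 0.76s where s = α+β.
Need P(θ < 0.14) = 0.05 under Beta(0.24s, 0.76s). Normal approximation: (q−m)/√(m(1−m)/s) ≈ z_{0.05} = -1.64, so s ≈ 0.24·0.76·(-1.64)²/(0.14−0.24)² = 49.3.
At s = 49.3: P(θ<0.14) ≈ 0.036. Adjusting to match 0.05 gives s ≈ 41.75.
So α = 0.24·41.75 ≈ 10.02, β = 0.76·41.75 ≈ 31.73.

α ≈ 10.02, β ≈ 31.73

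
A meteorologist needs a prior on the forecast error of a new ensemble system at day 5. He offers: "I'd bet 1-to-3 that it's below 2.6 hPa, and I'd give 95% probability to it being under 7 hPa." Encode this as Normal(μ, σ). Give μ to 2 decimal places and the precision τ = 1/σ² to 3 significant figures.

μ = 3.88, τ = 0.278

For Normal(μ,σ), the p-quantile is μ + z_p·σ. Here z_{0.25} = -0.6745, z_{0.95} = 1.645.
So 2.6 = μ − 0.6745σ and 7 = μ + 1.645σ.
Subtracting: σ = (7 − 2.6)/(1.645 − (-0.6745)) = 1.90.
Then μ = 2.6 − (-0.6745)·1.90 = 3.88.
Precision τ = 1/σ² = 1/1.897² = 0.278.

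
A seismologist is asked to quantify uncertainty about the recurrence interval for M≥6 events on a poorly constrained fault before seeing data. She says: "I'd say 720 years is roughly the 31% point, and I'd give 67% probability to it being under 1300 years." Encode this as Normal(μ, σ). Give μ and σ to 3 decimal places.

μ = 1027.335, σ = 619.815

For Normal(μ,σ), the p-quantile is μ + z_p·σ. Here z_{0.31} = -0.4959, z_{0.67} = 0.4399.
So 720 = μ − 0.4959σ and 1300 = μ + 0.4399σ.
Subtracting: σ = (1300 − 720)/(0.4399 − (-0.4959)) = 619.815.
Then μ = 720 − (-0.4959)·619.815 = 1027.335.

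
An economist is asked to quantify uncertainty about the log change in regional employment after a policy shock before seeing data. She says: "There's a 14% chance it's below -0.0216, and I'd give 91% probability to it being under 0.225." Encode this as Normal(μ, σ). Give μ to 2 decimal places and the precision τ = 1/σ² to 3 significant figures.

μ = 0.09, τ = 96.4

For Normal(μ,σ), the p-quantile is μ + z_p·σ. Here z_{0.14} = -1.08, z_{0.91} = 1.341.
So -0.0216 = μ − 1.08σ and 0.225 = μ + 1.341σ.
Subtracting: σ = (0.225 − -0.0216)/(1.341 − (-1.08)) = 0.10.
Then μ = -0.0216 − (-1.08)·0.10 = 0.09.
Precision τ = 1/σ² = 1/0.1019² = 96.4.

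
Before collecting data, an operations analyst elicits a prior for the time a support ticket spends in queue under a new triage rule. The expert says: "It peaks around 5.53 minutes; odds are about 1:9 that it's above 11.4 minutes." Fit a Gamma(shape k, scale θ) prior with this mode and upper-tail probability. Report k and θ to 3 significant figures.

k ≈ 4.67, θ ≈ 1.51

Gamma(k,θ) with k>1 has mode (k−1)θ, so θ = 5.53/(k−1).
Need P(X < 11.4) = 0.9 with θ tied to k this way. Start at k = 2, θ = 5.53: P(X<11.4) ≈ 0.610.
Too low — raise k to concentrate. Iterating converges to k ≈ 4.67.
Then θ = 5.53/(4.67−1) ≈ 1.51.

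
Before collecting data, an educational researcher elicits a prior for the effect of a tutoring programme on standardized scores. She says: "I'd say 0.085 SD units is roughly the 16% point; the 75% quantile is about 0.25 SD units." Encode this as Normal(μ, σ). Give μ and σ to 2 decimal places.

μ = 0.18, σ = 0.10

The p-quantile of Normal(μ,σ) is μ + z_p·σ, with z_{0.16} = -0.9945 and z_{0.75} = 0.6745.
Eliminate σ: μ = (z₂·x₁ − z₁·x₂)/(z₂ − z₁) = (0.6745·0.085 − (-0.9945)·0.25)/1.669 = 0.18.
Then σ = (x₂ − x₁)/(z₂ − z₁) = (0.25 − 0.085)/1.669 = 0.10.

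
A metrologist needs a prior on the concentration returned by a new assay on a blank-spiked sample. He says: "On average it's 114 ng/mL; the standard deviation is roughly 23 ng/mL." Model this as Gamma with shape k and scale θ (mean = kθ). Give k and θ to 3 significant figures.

k ≈ 24.6, θ ≈ 4.64

For Gamma(k, scale θ): mean = kθ, variance = kθ², so CV = 1/√k.
CV = SD/mean = 23/114 = 0.2018, hence k = 1/CV² = 24.6.
Then θ = mean/k = 114/24.6 = 4.64.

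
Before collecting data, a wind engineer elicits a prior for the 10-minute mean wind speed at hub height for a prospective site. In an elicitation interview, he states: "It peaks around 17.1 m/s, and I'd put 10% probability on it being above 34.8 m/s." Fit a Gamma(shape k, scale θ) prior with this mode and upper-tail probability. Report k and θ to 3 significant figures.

Gamma(k,θ) with k>1 has mode (k−1)θ, so θ = 17.1/(k−1).
Need P(X < 34.8) = 0.9 with θ tied to k this way. Start at k = 2, θ = 17.1: P(X<34.8) ≈ 0.603.
Too low — raise k to concentrate. Iterating converges to k ≈ 4.8.
Then θ = 17.1/(4.8−1) ≈ 4.5.

k ≈ 4.8, θ ≈ 4.5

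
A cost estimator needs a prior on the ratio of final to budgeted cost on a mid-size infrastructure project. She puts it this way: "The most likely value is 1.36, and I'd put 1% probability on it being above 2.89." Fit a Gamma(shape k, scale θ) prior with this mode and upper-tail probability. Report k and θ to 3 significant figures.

Gamma(k,θ) with k>1 has mode (k−1)θ, so θ = 1.36/(k−1).
Need P(X < 2.89) = 0.99 with θ tied to k this way. Start at k = 2, θ = 1.36: P(X<2.89) ≈ 0.627.
Too low — raise k to concentrate. Iterating converges to k ≈ 9.54.
Then θ = 1.36/(9.54−1) ≈ 0.159.

k ≈ 9.54, θ ≈ 0.159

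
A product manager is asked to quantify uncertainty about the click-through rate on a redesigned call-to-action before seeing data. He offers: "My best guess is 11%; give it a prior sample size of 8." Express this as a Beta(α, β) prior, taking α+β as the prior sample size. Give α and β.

Under the effective-sample-size interpretation, Beta(α, β) has prior mean α/(α+β) and prior sample size α+β.
So α+β = 8 and α/(α+β) = 0.11, giving α = 0.11·8 = 0.88 and β = 8 − 0.88 = 7.12.

α = 0.88, β = 7.12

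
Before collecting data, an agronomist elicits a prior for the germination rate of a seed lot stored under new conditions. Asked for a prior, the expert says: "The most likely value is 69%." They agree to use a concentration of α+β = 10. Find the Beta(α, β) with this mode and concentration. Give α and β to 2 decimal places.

α = 6.52, β = 3.48

For α,β > 1 the Beta mode is (α−1)/(α+β−2). With α+β = 10, the mode is (α−1)/8.
Set (α−1)/8 = 0.69 → α = 1 + 0.69·8 = 6.52.
β = 10 − α = 3.48.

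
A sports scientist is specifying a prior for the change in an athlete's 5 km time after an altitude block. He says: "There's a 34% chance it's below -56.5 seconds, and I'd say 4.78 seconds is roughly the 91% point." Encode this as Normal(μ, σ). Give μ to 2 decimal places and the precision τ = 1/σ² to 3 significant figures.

μ = -42.08, τ = 0.000819

For Normal(μ,σ), the p-quantile is μ + z_p·σ. Here z_{0.34} = -0.4125, z_{0.91} = 1.341.
So -56.5 = μ − 0.4125σ and 4.78 = μ + 1.341σ.
Subtracting: σ = (4.78 − -56.5)/(1.341 − (-0.4125)) = 34.95.
Then μ = -56.5 − (-0.4125)·34.95 = -42.08.
Precision τ = 1/σ² = 1/34.95² = 0.000819.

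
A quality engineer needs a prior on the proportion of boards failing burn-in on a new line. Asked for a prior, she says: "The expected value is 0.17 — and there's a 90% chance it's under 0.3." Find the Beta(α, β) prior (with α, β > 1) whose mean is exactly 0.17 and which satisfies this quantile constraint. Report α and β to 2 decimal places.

α ≈ 2.52, β ≈ 12.32

With mean 0.17 fixed, write α = 0.17s, β = 0.83s where s = α+β.
Need P(θ < 0.3) = 0.9 under Beta(0.17s, 0.83s). Normal approximation: (q−m)/√(m(1−m)/s) ≈ z_{0.9} = 1.28, so s ≈ 0.17·0.83·(1.28)²/(0.3−0.17)² = 13.7.
At s = 13.7: P(θ<0.3) ≈ 0.893. Adjusting to match 0.9 gives s ≈ 14.84.
So α = 0.17·14.84 ≈ 2.52, β = 0.83·14.84 ≈ 12.32.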